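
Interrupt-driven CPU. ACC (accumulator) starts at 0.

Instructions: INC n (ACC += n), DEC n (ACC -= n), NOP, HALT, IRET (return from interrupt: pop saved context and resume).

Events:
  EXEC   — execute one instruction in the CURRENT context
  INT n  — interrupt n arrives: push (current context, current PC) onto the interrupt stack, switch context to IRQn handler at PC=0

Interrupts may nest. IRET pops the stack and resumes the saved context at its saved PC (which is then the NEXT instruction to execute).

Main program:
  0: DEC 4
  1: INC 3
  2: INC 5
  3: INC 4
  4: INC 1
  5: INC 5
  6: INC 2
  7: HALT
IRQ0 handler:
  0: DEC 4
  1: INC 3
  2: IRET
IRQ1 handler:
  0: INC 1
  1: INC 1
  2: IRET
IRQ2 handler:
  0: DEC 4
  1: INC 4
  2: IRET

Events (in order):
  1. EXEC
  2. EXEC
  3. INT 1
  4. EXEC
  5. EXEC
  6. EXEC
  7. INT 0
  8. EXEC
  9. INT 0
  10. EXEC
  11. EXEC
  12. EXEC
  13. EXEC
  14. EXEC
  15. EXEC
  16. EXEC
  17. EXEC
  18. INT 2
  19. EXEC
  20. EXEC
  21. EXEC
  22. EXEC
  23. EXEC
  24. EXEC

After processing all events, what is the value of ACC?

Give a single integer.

Event 1 (EXEC): [MAIN] PC=0: DEC 4 -> ACC=-4
Event 2 (EXEC): [MAIN] PC=1: INC 3 -> ACC=-1
Event 3 (INT 1): INT 1 arrives: push (MAIN, PC=2), enter IRQ1 at PC=0 (depth now 1)
Event 4 (EXEC): [IRQ1] PC=0: INC 1 -> ACC=0
Event 5 (EXEC): [IRQ1] PC=1: INC 1 -> ACC=1
Event 6 (EXEC): [IRQ1] PC=2: IRET -> resume MAIN at PC=2 (depth now 0)
Event 7 (INT 0): INT 0 arrives: push (MAIN, PC=2), enter IRQ0 at PC=0 (depth now 1)
Event 8 (EXEC): [IRQ0] PC=0: DEC 4 -> ACC=-3
Event 9 (INT 0): INT 0 arrives: push (IRQ0, PC=1), enter IRQ0 at PC=0 (depth now 2)
Event 10 (EXEC): [IRQ0] PC=0: DEC 4 -> ACC=-7
Event 11 (EXEC): [IRQ0] PC=1: INC 3 -> ACC=-4
Event 12 (EXEC): [IRQ0] PC=2: IRET -> resume IRQ0 at PC=1 (depth now 1)
Event 13 (EXEC): [IRQ0] PC=1: INC 3 -> ACC=-1
Event 14 (EXEC): [IRQ0] PC=2: IRET -> resume MAIN at PC=2 (depth now 0)
Event 15 (EXEC): [MAIN] PC=2: INC 5 -> ACC=4
Event 16 (EXEC): [MAIN] PC=3: INC 4 -> ACC=8
Event 17 (EXEC): [MAIN] PC=4: INC 1 -> ACC=9
Event 18 (INT 2): INT 2 arrives: push (MAIN, PC=5), enter IRQ2 at PC=0 (depth now 1)
Event 19 (EXEC): [IRQ2] PC=0: DEC 4 -> ACC=5
Event 20 (EXEC): [IRQ2] PC=1: INC 4 -> ACC=9
Event 21 (EXEC): [IRQ2] PC=2: IRET -> resume MAIN at PC=5 (depth now 0)
Event 22 (EXEC): [MAIN] PC=5: INC 5 -> ACC=14
Event 23 (EXEC): [MAIN] PC=6: INC 2 -> ACC=16
Event 24 (EXEC): [MAIN] PC=7: HALT

Answer: 16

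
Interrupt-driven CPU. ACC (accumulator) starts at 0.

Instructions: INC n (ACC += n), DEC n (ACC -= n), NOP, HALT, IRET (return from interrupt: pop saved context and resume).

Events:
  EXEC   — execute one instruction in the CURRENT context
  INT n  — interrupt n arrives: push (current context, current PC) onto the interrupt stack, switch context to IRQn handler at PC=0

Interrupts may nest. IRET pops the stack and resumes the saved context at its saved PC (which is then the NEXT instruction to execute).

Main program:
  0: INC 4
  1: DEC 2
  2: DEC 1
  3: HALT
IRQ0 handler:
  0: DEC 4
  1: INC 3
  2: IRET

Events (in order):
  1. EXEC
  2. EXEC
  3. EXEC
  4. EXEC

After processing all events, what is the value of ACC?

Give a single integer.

Answer: 1

Derivation:
Event 1 (EXEC): [MAIN] PC=0: INC 4 -> ACC=4
Event 2 (EXEC): [MAIN] PC=1: DEC 2 -> ACC=2
Event 3 (EXEC): [MAIN] PC=2: DEC 1 -> ACC=1
Event 4 (EXEC): [MAIN] PC=3: HALT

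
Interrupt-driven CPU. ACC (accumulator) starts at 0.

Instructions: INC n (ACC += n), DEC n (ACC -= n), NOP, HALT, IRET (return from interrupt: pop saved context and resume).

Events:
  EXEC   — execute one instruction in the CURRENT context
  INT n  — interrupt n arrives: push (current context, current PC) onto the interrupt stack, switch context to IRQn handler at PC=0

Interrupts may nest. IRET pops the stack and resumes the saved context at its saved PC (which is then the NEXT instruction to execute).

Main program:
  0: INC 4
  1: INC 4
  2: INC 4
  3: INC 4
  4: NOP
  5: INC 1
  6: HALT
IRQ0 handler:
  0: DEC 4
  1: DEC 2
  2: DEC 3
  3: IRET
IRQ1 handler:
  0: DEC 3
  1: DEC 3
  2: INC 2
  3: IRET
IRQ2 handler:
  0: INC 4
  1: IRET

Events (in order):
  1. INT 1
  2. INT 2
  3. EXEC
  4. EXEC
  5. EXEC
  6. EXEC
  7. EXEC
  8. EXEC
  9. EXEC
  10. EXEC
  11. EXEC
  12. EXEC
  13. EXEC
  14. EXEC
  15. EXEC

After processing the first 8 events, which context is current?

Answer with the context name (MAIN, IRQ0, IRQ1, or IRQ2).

Event 1 (INT 1): INT 1 arrives: push (MAIN, PC=0), enter IRQ1 at PC=0 (depth now 1)
Event 2 (INT 2): INT 2 arrives: push (IRQ1, PC=0), enter IRQ2 at PC=0 (depth now 2)
Event 3 (EXEC): [IRQ2] PC=0: INC 4 -> ACC=4
Event 4 (EXEC): [IRQ2] PC=1: IRET -> resume IRQ1 at PC=0 (depth now 1)
Event 5 (EXEC): [IRQ1] PC=0: DEC 3 -> ACC=1
Event 6 (EXEC): [IRQ1] PC=1: DEC 3 -> ACC=-2
Event 7 (EXEC): [IRQ1] PC=2: INC 2 -> ACC=0
Event 8 (EXEC): [IRQ1] PC=3: IRET -> resume MAIN at PC=0 (depth now 0)

Answer: MAIN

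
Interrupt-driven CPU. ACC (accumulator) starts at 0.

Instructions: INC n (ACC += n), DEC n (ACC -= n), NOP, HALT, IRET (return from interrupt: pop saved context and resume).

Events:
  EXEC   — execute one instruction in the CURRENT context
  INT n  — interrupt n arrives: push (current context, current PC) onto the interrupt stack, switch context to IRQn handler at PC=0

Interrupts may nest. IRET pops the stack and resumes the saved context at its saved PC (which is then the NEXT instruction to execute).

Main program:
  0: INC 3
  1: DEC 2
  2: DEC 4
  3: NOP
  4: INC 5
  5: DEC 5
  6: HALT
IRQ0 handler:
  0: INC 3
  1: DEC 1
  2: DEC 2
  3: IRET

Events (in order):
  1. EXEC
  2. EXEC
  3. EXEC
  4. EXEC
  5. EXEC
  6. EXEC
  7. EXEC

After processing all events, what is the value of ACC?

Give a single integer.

Event 1 (EXEC): [MAIN] PC=0: INC 3 -> ACC=3
Event 2 (EXEC): [MAIN] PC=1: DEC 2 -> ACC=1
Event 3 (EXEC): [MAIN] PC=2: DEC 4 -> ACC=-3
Event 4 (EXEC): [MAIN] PC=3: NOP
Event 5 (EXEC): [MAIN] PC=4: INC 5 -> ACC=2
Event 6 (EXEC): [MAIN] PC=5: DEC 5 -> ACC=-3
Event 7 (EXEC): [MAIN] PC=6: HALT

Answer: -3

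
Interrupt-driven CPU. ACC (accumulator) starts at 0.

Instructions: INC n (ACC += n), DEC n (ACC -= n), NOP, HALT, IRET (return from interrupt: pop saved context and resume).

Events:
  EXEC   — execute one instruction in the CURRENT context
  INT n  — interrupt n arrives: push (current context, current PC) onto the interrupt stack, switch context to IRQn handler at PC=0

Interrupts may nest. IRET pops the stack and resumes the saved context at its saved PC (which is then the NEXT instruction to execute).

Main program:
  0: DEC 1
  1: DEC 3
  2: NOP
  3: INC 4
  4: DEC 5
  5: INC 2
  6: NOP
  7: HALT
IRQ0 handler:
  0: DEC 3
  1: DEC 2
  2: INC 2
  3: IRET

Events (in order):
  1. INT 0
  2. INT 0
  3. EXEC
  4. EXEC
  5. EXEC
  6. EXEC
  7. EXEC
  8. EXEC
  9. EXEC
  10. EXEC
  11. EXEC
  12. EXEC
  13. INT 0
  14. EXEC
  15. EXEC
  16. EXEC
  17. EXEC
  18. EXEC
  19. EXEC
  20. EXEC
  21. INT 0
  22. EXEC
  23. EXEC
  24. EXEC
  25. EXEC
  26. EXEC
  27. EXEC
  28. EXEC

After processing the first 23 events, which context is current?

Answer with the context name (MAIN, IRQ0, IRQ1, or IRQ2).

Event 1 (INT 0): INT 0 arrives: push (MAIN, PC=0), enter IRQ0 at PC=0 (depth now 1)
Event 2 (INT 0): INT 0 arrives: push (IRQ0, PC=0), enter IRQ0 at PC=0 (depth now 2)
Event 3 (EXEC): [IRQ0] PC=0: DEC 3 -> ACC=-3
Event 4 (EXEC): [IRQ0] PC=1: DEC 2 -> ACC=-5
Event 5 (EXEC): [IRQ0] PC=2: INC 2 -> ACC=-3
Event 6 (EXEC): [IRQ0] PC=3: IRET -> resume IRQ0 at PC=0 (depth now 1)
Event 7 (EXEC): [IRQ0] PC=0: DEC 3 -> ACC=-6
Event 8 (EXEC): [IRQ0] PC=1: DEC 2 -> ACC=-8
Event 9 (EXEC): [IRQ0] PC=2: INC 2 -> ACC=-6
Event 10 (EXEC): [IRQ0] PC=3: IRET -> resume MAIN at PC=0 (depth now 0)
Event 11 (EXEC): [MAIN] PC=0: DEC 1 -> ACC=-7
Event 12 (EXEC): [MAIN] PC=1: DEC 3 -> ACC=-10
Event 13 (INT 0): INT 0 arrives: push (MAIN, PC=2), enter IRQ0 at PC=0 (depth now 1)
Event 14 (EXEC): [IRQ0] PC=0: DEC 3 -> ACC=-13
Event 15 (EXEC): [IRQ0] PC=1: DEC 2 -> ACC=-15
Event 16 (EXEC): [IRQ0] PC=2: INC 2 -> ACC=-13
Event 17 (EXEC): [IRQ0] PC=3: IRET -> resume MAIN at PC=2 (depth now 0)
Event 18 (EXEC): [MAIN] PC=2: NOP
Event 19 (EXEC): [MAIN] PC=3: INC 4 -> ACC=-9
Event 20 (EXEC): [MAIN] PC=4: DEC 5 -> ACC=-14
Event 21 (INT 0): INT 0 arrives: push (MAIN, PC=5), enter IRQ0 at PC=0 (depth now 1)
Event 22 (EXEC): [IRQ0] PC=0: DEC 3 -> ACC=-17
Event 23 (EXEC): [IRQ0] PC=1: DEC 2 -> ACC=-19

Answer: IRQ0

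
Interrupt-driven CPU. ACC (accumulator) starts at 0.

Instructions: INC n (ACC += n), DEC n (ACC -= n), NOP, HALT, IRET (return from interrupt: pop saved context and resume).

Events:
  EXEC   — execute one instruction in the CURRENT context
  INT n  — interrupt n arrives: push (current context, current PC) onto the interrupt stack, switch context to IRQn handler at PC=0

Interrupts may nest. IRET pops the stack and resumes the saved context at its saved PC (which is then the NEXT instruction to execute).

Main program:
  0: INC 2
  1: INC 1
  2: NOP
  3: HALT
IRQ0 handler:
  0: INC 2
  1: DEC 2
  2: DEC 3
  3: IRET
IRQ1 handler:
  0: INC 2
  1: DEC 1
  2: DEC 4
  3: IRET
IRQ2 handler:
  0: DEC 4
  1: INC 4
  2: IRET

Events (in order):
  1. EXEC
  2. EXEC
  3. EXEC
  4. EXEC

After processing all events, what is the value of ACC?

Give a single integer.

Event 1 (EXEC): [MAIN] PC=0: INC 2 -> ACC=2
Event 2 (EXEC): [MAIN] PC=1: INC 1 -> ACC=3
Event 3 (EXEC): [MAIN] PC=2: NOP
Event 4 (EXEC): [MAIN] PC=3: HALT

Answer: 3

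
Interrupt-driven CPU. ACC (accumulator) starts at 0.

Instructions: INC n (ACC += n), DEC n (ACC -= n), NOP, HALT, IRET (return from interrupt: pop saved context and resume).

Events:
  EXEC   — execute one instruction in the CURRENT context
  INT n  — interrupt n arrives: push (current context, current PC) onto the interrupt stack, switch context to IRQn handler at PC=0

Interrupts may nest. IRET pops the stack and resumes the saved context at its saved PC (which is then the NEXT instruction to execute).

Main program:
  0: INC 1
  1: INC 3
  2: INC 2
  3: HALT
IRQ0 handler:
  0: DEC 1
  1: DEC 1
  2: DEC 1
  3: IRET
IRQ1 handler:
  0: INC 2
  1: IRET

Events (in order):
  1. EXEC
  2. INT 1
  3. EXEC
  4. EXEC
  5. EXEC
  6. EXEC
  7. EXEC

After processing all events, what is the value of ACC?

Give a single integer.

Event 1 (EXEC): [MAIN] PC=0: INC 1 -> ACC=1
Event 2 (INT 1): INT 1 arrives: push (MAIN, PC=1), enter IRQ1 at PC=0 (depth now 1)
Event 3 (EXEC): [IRQ1] PC=0: INC 2 -> ACC=3
Event 4 (EXEC): [IRQ1] PC=1: IRET -> resume MAIN at PC=1 (depth now 0)
Event 5 (EXEC): [MAIN] PC=1: INC 3 -> ACC=6
Event 6 (EXEC): [MAIN] PC=2: INC 2 -> ACC=8
Event 7 (EXEC): [MAIN] PC=3: HALT

Answer: 8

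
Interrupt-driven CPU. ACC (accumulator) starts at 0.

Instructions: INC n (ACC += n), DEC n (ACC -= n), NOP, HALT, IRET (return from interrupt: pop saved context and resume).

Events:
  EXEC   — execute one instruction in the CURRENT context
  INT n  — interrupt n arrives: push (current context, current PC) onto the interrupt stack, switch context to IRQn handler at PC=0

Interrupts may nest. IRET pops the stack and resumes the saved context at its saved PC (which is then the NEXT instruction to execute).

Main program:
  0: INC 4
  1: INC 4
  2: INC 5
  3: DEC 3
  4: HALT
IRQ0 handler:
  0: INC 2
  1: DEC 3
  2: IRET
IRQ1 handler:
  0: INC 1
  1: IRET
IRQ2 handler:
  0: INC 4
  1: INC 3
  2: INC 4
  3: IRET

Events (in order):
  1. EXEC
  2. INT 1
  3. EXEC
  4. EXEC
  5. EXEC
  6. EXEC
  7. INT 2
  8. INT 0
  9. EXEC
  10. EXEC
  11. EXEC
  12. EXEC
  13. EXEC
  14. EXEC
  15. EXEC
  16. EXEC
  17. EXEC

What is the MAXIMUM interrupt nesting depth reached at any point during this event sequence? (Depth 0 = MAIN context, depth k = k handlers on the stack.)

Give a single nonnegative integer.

Event 1 (EXEC): [MAIN] PC=0: INC 4 -> ACC=4 [depth=0]
Event 2 (INT 1): INT 1 arrives: push (MAIN, PC=1), enter IRQ1 at PC=0 (depth now 1) [depth=1]
Event 3 (EXEC): [IRQ1] PC=0: INC 1 -> ACC=5 [depth=1]
Event 4 (EXEC): [IRQ1] PC=1: IRET -> resume MAIN at PC=1 (depth now 0) [depth=0]
Event 5 (EXEC): [MAIN] PC=1: INC 4 -> ACC=9 [depth=0]
Event 6 (EXEC): [MAIN] PC=2: INC 5 -> ACC=14 [depth=0]
Event 7 (INT 2): INT 2 arrives: push (MAIN, PC=3), enter IRQ2 at PC=0 (depth now 1) [depth=1]
Event 8 (INT 0): INT 0 arrives: push (IRQ2, PC=0), enter IRQ0 at PC=0 (depth now 2) [depth=2]
Event 9 (EXEC): [IRQ0] PC=0: INC 2 -> ACC=16 [depth=2]
Event 10 (EXEC): [IRQ0] PC=1: DEC 3 -> ACC=13 [depth=2]
Event 11 (EXEC): [IRQ0] PC=2: IRET -> resume IRQ2 at PC=0 (depth now 1) [depth=1]
Event 12 (EXEC): [IRQ2] PC=0: INC 4 -> ACC=17 [depth=1]
Event 13 (EXEC): [IRQ2] PC=1: INC 3 -> ACC=20 [depth=1]
Event 14 (EXEC): [IRQ2] PC=2: INC 4 -> ACC=24 [depth=1]
Event 15 (EXEC): [IRQ2] PC=3: IRET -> resume MAIN at PC=3 (depth now 0) [depth=0]
Event 16 (EXEC): [MAIN] PC=3: DEC 3 -> ACC=21 [depth=0]
Event 17 (EXEC): [MAIN] PC=4: HALT [depth=0]
Max depth observed: 2

Answer: 2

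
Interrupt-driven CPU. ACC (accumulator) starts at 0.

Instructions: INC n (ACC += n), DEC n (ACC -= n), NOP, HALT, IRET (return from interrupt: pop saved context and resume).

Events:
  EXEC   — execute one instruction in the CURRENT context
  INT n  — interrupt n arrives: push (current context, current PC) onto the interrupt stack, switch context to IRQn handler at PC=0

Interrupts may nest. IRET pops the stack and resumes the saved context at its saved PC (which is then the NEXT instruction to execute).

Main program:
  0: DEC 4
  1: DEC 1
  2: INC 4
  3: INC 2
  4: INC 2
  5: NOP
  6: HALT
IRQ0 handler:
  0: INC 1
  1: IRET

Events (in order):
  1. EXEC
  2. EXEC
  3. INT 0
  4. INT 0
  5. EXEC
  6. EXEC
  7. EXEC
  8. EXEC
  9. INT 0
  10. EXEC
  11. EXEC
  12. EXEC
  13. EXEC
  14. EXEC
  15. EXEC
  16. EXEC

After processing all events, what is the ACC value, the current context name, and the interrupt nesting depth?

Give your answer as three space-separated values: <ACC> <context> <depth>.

Answer: 6 MAIN 0

Derivation:
Event 1 (EXEC): [MAIN] PC=0: DEC 4 -> ACC=-4
Event 2 (EXEC): [MAIN] PC=1: DEC 1 -> ACC=-5
Event 3 (INT 0): INT 0 arrives: push (MAIN, PC=2), enter IRQ0 at PC=0 (depth now 1)
Event 4 (INT 0): INT 0 arrives: push (IRQ0, PC=0), enter IRQ0 at PC=0 (depth now 2)
Event 5 (EXEC): [IRQ0] PC=0: INC 1 -> ACC=-4
Event 6 (EXEC): [IRQ0] PC=1: IRET -> resume IRQ0 at PC=0 (depth now 1)
Event 7 (EXEC): [IRQ0] PC=0: INC 1 -> ACC=-3
Event 8 (EXEC): [IRQ0] PC=1: IRET -> resume MAIN at PC=2 (depth now 0)
Event 9 (INT 0): INT 0 arrives: push (MAIN, PC=2), enter IRQ0 at PC=0 (depth now 1)
Event 10 (EXEC): [IRQ0] PC=0: INC 1 -> ACC=-2
Event 11 (EXEC): [IRQ0] PC=1: IRET -> resume MAIN at PC=2 (depth now 0)
Event 12 (EXEC): [MAIN] PC=2: INC 4 -> ACC=2
Event 13 (EXEC): [MAIN] PC=3: INC 2 -> ACC=4
Event 14 (EXEC): [MAIN] PC=4: INC 2 -> ACC=6
Event 15 (EXEC): [MAIN] PC=5: NOP
Event 16 (EXEC): [MAIN] PC=6: HALT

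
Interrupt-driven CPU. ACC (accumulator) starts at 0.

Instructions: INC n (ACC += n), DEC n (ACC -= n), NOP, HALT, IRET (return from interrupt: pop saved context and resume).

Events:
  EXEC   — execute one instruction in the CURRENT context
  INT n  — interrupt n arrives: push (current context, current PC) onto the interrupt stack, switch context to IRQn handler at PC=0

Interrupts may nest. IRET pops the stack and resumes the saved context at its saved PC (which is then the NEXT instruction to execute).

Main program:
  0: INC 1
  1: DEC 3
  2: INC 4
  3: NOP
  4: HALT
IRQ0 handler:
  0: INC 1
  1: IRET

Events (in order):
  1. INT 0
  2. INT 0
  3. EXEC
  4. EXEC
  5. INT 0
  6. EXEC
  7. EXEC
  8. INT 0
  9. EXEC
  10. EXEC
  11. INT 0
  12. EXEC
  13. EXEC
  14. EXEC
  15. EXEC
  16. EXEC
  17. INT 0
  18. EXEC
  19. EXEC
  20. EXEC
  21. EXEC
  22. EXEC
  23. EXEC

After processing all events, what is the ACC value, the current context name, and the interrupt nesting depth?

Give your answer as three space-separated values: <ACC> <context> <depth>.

Answer: 8 MAIN 0

Derivation:
Event 1 (INT 0): INT 0 arrives: push (MAIN, PC=0), enter IRQ0 at PC=0 (depth now 1)
Event 2 (INT 0): INT 0 arrives: push (IRQ0, PC=0), enter IRQ0 at PC=0 (depth now 2)
Event 3 (EXEC): [IRQ0] PC=0: INC 1 -> ACC=1
Event 4 (EXEC): [IRQ0] PC=1: IRET -> resume IRQ0 at PC=0 (depth now 1)
Event 5 (INT 0): INT 0 arrives: push (IRQ0, PC=0), enter IRQ0 at PC=0 (depth now 2)
Event 6 (EXEC): [IRQ0] PC=0: INC 1 -> ACC=2
Event 7 (EXEC): [IRQ0] PC=1: IRET -> resume IRQ0 at PC=0 (depth now 1)
Event 8 (INT 0): INT 0 arrives: push (IRQ0, PC=0), enter IRQ0 at PC=0 (depth now 2)
Event 9 (EXEC): [IRQ0] PC=0: INC 1 -> ACC=3
Event 10 (EXEC): [IRQ0] PC=1: IRET -> resume IRQ0 at PC=0 (depth now 1)
Event 11 (INT 0): INT 0 arrives: push (IRQ0, PC=0), enter IRQ0 at PC=0 (depth now 2)
Event 12 (EXEC): [IRQ0] PC=0: INC 1 -> ACC=4
Event 13 (EXEC): [IRQ0] PC=1: IRET -> resume IRQ0 at PC=0 (depth now 1)
Event 14 (EXEC): [IRQ0] PC=0: INC 1 -> ACC=5
Event 15 (EXEC): [IRQ0] PC=1: IRET -> resume MAIN at PC=0 (depth now 0)
Event 16 (EXEC): [MAIN] PC=0: INC 1 -> ACC=6
Event 17 (INT 0): INT 0 arrives: push (MAIN, PC=1), enter IRQ0 at PC=0 (depth now 1)
Event 18 (EXEC): [IRQ0] PC=0: INC 1 -> ACC=7
Event 19 (EXEC): [IRQ0] PC=1: IRET -> resume MAIN at PC=1 (depth now 0)
Event 20 (EXEC): [MAIN] PC=1: DEC 3 -> ACC=4
Event 21 (EXEC): [MAIN] PC=2: INC 4 -> ACC=8
Event 22 (EXEC): [MAIN] PC=3: NOP
Event 23 (EXEC): [MAIN] PC=4: HALT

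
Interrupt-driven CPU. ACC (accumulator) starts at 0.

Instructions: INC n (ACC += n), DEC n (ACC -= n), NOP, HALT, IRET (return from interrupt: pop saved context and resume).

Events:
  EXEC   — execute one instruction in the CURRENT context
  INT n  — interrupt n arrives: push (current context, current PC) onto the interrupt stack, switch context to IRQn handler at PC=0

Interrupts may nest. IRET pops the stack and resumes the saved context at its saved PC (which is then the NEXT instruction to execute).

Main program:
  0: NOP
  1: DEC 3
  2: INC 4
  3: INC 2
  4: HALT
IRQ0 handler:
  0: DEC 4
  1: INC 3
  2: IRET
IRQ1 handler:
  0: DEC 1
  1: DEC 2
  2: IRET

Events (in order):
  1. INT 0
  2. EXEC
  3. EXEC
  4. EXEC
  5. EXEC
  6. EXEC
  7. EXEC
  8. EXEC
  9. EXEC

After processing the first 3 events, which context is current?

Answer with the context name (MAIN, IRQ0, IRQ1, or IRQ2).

Answer: IRQ0

Derivation:
Event 1 (INT 0): INT 0 arrives: push (MAIN, PC=0), enter IRQ0 at PC=0 (depth now 1)
Event 2 (EXEC): [IRQ0] PC=0: DEC 4 -> ACC=-4
Event 3 (EXEC): [IRQ0] PC=1: INC 3 -> ACC=-1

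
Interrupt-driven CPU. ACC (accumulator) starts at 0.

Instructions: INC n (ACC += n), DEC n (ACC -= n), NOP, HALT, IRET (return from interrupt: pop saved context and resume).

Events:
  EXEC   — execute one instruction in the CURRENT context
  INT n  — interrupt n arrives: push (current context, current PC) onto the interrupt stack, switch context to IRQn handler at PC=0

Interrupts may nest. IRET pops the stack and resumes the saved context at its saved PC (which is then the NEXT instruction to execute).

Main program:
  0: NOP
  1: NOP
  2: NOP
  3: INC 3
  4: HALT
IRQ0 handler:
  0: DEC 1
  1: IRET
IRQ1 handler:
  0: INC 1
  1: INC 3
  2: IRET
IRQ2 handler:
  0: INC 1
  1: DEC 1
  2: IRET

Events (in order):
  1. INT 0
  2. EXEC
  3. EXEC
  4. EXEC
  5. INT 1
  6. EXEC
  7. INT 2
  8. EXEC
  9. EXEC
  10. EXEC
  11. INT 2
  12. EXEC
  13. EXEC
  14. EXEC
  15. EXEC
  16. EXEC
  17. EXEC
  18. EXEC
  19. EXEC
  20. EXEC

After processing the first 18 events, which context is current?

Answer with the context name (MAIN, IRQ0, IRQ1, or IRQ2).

Answer: MAIN

Derivation:
Event 1 (INT 0): INT 0 arrives: push (MAIN, PC=0), enter IRQ0 at PC=0 (depth now 1)
Event 2 (EXEC): [IRQ0] PC=0: DEC 1 -> ACC=-1
Event 3 (EXEC): [IRQ0] PC=1: IRET -> resume MAIN at PC=0 (depth now 0)
Event 4 (EXEC): [MAIN] PC=0: NOP
Event 5 (INT 1): INT 1 arrives: push (MAIN, PC=1), enter IRQ1 at PC=0 (depth now 1)
Event 6 (EXEC): [IRQ1] PC=0: INC 1 -> ACC=0
Event 7 (INT 2): INT 2 arrives: push (IRQ1, PC=1), enter IRQ2 at PC=0 (depth now 2)
Event 8 (EXEC): [IRQ2] PC=0: INC 1 -> ACC=1
Event 9 (EXEC): [IRQ2] PC=1: DEC 1 -> ACC=0
Event 10 (EXEC): [IRQ2] PC=2: IRET -> resume IRQ1 at PC=1 (depth now 1)
Event 11 (INT 2): INT 2 arrives: push (IRQ1, PC=1), enter IRQ2 at PC=0 (depth now 2)
Event 12 (EXEC): [IRQ2] PC=0: INC 1 -> ACC=1
Event 13 (EXEC): [IRQ2] PC=1: DEC 1 -> ACC=0
Event 14 (EXEC): [IRQ2] PC=2: IRET -> resume IRQ1 at PC=1 (depth now 1)
Event 15 (EXEC): [IRQ1] PC=1: INC 3 -> ACC=3
Event 16 (EXEC): [IRQ1] PC=2: IRET -> resume MAIN at PC=1 (depth now 0)
Event 17 (EXEC): [MAIN] PC=1: NOP
Event 18 (EXEC): [MAIN] PC=2: NOP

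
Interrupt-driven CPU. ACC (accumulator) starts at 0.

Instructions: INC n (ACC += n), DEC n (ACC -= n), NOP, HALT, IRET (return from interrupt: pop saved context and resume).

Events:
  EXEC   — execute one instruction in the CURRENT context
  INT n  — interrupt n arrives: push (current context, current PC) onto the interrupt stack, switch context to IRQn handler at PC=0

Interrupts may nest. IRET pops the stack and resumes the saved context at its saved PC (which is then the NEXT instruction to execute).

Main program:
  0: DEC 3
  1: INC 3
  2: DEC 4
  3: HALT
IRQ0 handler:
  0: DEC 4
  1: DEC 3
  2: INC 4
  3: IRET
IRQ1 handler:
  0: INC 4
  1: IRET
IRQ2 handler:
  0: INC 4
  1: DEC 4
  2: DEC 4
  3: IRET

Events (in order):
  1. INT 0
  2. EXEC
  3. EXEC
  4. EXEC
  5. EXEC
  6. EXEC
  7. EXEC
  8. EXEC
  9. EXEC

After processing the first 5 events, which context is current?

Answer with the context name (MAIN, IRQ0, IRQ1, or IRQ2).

Answer: MAIN

Derivation:
Event 1 (INT 0): INT 0 arrives: push (MAIN, PC=0), enter IRQ0 at PC=0 (depth now 1)
Event 2 (EXEC): [IRQ0] PC=0: DEC 4 -> ACC=-4
Event 3 (EXEC): [IRQ0] PC=1: DEC 3 -> ACC=-7
Event 4 (EXEC): [IRQ0] PC=2: INC 4 -> ACC=-3
Event 5 (EXEC): [IRQ0] PC=3: IRET -> resume MAIN at PC=0 (depth now 0)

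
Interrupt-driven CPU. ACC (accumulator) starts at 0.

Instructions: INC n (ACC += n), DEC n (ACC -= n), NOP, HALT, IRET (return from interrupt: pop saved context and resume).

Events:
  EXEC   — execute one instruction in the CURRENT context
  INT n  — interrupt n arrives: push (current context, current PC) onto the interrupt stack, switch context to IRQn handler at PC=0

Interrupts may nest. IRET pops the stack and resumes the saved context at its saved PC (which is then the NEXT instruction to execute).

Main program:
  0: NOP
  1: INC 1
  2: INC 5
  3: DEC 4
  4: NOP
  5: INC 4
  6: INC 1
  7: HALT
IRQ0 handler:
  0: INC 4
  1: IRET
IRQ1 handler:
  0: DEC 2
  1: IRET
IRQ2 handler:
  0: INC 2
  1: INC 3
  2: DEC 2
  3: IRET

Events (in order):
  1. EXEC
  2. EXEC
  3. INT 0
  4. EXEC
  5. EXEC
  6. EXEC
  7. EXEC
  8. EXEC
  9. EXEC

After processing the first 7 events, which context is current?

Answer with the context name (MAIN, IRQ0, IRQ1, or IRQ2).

Answer: MAIN

Derivation:
Event 1 (EXEC): [MAIN] PC=0: NOP
Event 2 (EXEC): [MAIN] PC=1: INC 1 -> ACC=1
Event 3 (INT 0): INT 0 arrives: push (MAIN, PC=2), enter IRQ0 at PC=0 (depth now 1)
Event 4 (EXEC): [IRQ0] PC=0: INC 4 -> ACC=5
Event 5 (EXEC): [IRQ0] PC=1: IRET -> resume MAIN at PC=2 (depth now 0)
Event 6 (EXEC): [MAIN] PC=2: INC 5 -> ACC=10
Event 7 (EXEC): [MAIN] PC=3: DEC 4 -> ACC=6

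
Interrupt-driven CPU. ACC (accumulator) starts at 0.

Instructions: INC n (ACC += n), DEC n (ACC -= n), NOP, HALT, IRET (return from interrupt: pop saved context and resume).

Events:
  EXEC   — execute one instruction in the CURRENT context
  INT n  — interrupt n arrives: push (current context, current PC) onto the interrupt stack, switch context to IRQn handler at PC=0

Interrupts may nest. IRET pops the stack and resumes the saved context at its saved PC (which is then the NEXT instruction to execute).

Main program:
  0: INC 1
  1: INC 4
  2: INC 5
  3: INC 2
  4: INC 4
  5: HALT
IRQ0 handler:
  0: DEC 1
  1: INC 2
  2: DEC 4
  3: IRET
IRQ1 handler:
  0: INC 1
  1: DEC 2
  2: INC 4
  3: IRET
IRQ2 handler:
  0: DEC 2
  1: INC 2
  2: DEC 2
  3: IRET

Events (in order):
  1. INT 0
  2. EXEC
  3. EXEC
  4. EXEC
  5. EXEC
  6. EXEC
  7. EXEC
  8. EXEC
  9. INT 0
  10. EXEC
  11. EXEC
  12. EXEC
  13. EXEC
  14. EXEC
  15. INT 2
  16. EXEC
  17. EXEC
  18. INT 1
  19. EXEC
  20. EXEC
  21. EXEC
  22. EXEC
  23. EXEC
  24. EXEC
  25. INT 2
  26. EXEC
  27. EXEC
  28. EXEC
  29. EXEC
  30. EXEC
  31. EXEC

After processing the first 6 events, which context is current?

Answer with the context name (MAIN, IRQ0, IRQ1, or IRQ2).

Event 1 (INT 0): INT 0 arrives: push (MAIN, PC=0), enter IRQ0 at PC=0 (depth now 1)
Event 2 (EXEC): [IRQ0] PC=0: DEC 1 -> ACC=-1
Event 3 (EXEC): [IRQ0] PC=1: INC 2 -> ACC=1
Event 4 (EXEC): [IRQ0] PC=2: DEC 4 -> ACC=-3
Event 5 (EXEC): [IRQ0] PC=3: IRET -> resume MAIN at PC=0 (depth now 0)
Event 6 (EXEC): [MAIN] PC=0: INC 1 -> ACC=-2

Answer: MAIN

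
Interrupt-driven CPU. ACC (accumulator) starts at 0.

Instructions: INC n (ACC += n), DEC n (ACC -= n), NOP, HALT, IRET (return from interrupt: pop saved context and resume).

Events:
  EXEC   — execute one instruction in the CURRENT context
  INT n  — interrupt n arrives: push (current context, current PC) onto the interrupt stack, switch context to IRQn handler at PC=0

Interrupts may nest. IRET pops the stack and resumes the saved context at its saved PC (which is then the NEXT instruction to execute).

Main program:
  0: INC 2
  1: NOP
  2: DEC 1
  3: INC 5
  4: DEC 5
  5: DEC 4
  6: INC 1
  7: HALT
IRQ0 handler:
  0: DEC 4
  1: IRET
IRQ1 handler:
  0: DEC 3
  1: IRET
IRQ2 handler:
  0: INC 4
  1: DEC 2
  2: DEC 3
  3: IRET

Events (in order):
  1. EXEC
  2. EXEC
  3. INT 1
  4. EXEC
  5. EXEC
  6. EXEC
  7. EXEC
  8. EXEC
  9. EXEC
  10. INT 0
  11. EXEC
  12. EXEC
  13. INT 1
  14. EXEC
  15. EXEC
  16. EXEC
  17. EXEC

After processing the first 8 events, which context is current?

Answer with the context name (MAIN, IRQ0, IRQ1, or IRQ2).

Answer: MAIN

Derivation:
Event 1 (EXEC): [MAIN] PC=0: INC 2 -> ACC=2
Event 2 (EXEC): [MAIN] PC=1: NOP
Event 3 (INT 1): INT 1 arrives: push (MAIN, PC=2), enter IRQ1 at PC=0 (depth now 1)
Event 4 (EXEC): [IRQ1] PC=0: DEC 3 -> ACC=-1
Event 5 (EXEC): [IRQ1] PC=1: IRET -> resume MAIN at PC=2 (depth now 0)
Event 6 (EXEC): [MAIN] PC=2: DEC 1 -> ACC=-2
Event 7 (EXEC): [MAIN] PC=3: INC 5 -> ACC=3
Event 8 (EXEC): [MAIN] PC=4: DEC 5 -> ACC=-2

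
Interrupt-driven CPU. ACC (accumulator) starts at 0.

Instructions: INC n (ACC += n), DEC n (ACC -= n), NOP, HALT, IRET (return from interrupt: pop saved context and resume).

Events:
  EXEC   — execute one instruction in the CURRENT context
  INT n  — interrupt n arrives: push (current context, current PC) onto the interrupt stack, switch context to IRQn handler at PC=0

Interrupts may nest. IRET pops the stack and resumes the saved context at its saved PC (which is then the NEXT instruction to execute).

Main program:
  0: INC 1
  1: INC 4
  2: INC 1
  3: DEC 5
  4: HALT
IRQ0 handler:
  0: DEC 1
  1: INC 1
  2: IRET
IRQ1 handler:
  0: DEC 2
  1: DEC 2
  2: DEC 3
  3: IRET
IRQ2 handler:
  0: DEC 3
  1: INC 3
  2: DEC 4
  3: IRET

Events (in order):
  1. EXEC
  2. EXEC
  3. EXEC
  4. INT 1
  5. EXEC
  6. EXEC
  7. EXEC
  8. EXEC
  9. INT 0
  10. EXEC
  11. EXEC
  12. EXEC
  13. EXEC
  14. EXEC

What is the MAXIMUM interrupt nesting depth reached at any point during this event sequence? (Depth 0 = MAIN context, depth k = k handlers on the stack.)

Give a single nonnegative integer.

Answer: 1

Derivation:
Event 1 (EXEC): [MAIN] PC=0: INC 1 -> ACC=1 [depth=0]
Event 2 (EXEC): [MAIN] PC=1: INC 4 -> ACC=5 [depth=0]
Event 3 (EXEC): [MAIN] PC=2: INC 1 -> ACC=6 [depth=0]
Event 4 (INT 1): INT 1 arrives: push (MAIN, PC=3), enter IRQ1 at PC=0 (depth now 1) [depth=1]
Event 5 (EXEC): [IRQ1] PC=0: DEC 2 -> ACC=4 [depth=1]
Event 6 (EXEC): [IRQ1] PC=1: DEC 2 -> ACC=2 [depth=1]
Event 7 (EXEC): [IRQ1] PC=2: DEC 3 -> ACC=-1 [depth=1]
Event 8 (EXEC): [IRQ1] PC=3: IRET -> resume MAIN at PC=3 (depth now 0) [depth=0]
Event 9 (INT 0): INT 0 arrives: push (MAIN, PC=3), enter IRQ0 at PC=0 (depth now 1) [depth=1]
Event 10 (EXEC): [IRQ0] PC=0: DEC 1 -> ACC=-2 [depth=1]
Event 11 (EXEC): [IRQ0] PC=1: INC 1 -> ACC=-1 [depth=1]
Event 12 (EXEC): [IRQ0] PC=2: IRET -> resume MAIN at PC=3 (depth now 0) [depth=0]
Event 13 (EXEC): [MAIN] PC=3: DEC 5 -> ACC=-6 [depth=0]
Event 14 (EXEC): [MAIN] PC=4: HALT [depth=0]
Max depth observed: 1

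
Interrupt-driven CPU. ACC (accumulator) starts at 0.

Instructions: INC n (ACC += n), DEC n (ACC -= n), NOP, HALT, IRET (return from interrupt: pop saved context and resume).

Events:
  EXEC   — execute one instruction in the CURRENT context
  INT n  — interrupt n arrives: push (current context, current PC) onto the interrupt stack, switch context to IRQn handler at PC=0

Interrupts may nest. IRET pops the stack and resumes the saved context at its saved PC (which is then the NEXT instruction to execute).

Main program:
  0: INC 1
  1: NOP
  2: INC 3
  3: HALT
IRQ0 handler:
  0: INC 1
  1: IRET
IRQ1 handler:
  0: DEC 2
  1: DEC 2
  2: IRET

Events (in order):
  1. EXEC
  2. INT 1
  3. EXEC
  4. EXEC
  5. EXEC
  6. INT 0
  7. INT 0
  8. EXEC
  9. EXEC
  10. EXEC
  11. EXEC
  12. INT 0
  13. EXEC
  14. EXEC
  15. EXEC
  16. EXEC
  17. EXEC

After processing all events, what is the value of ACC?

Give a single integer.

Answer: 3

Derivation:
Event 1 (EXEC): [MAIN] PC=0: INC 1 -> ACC=1
Event 2 (INT 1): INT 1 arrives: push (MAIN, PC=1), enter IRQ1 at PC=0 (depth now 1)
Event 3 (EXEC): [IRQ1] PC=0: DEC 2 -> ACC=-1
Event 4 (EXEC): [IRQ1] PC=1: DEC 2 -> ACC=-3
Event 5 (EXEC): [IRQ1] PC=2: IRET -> resume MAIN at PC=1 (depth now 0)
Event 6 (INT 0): INT 0 arrives: push (MAIN, PC=1), enter IRQ0 at PC=0 (depth now 1)
Event 7 (INT 0): INT 0 arrives: push (IRQ0, PC=0), enter IRQ0 at PC=0 (depth now 2)
Event 8 (EXEC): [IRQ0] PC=0: INC 1 -> ACC=-2
Event 9 (EXEC): [IRQ0] PC=1: IRET -> resume IRQ0 at PC=0 (depth now 1)
Event 10 (EXEC): [IRQ0] PC=0: INC 1 -> ACC=-1
Event 11 (EXEC): [IRQ0] PC=1: IRET -> resume MAIN at PC=1 (depth now 0)
Event 12 (INT 0): INT 0 arrives: push (MAIN, PC=1), enter IRQ0 at PC=0 (depth now 1)
Event 13 (EXEC): [IRQ0] PC=0: INC 1 -> ACC=0
Event 14 (EXEC): [IRQ0] PC=1: IRET -> resume MAIN at PC=1 (depth now 0)
Event 15 (EXEC): [MAIN] PC=1: NOP
Event 16 (EXEC): [MAIN] PC=2: INC 3 -> ACC=3
Event 17 (EXEC): [MAIN] PC=3: HALT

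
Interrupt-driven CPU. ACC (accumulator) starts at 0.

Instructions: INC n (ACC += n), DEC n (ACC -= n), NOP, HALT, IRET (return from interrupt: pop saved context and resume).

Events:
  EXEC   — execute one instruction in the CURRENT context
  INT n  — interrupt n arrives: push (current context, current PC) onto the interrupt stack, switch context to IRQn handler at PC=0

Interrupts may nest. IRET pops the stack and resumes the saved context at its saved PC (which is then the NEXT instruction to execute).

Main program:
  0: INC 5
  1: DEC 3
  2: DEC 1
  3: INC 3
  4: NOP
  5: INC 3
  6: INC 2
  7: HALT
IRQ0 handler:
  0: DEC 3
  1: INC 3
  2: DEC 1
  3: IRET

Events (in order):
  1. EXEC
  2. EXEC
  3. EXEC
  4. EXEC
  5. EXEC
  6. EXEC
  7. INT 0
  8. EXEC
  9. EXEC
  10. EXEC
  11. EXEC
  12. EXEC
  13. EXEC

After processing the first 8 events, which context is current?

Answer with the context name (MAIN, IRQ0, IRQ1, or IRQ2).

Event 1 (EXEC): [MAIN] PC=0: INC 5 -> ACC=5
Event 2 (EXEC): [MAIN] PC=1: DEC 3 -> ACC=2
Event 3 (EXEC): [MAIN] PC=2: DEC 1 -> ACC=1
Event 4 (EXEC): [MAIN] PC=3: INC 3 -> ACC=4
Event 5 (EXEC): [MAIN] PC=4: NOP
Event 6 (EXEC): [MAIN] PC=5: INC 3 -> ACC=7
Event 7 (INT 0): INT 0 arrives: push (MAIN, PC=6), enter IRQ0 at PC=0 (depth now 1)
Event 8 (EXEC): [IRQ0] PC=0: DEC 3 -> ACC=4

Answer: IRQ0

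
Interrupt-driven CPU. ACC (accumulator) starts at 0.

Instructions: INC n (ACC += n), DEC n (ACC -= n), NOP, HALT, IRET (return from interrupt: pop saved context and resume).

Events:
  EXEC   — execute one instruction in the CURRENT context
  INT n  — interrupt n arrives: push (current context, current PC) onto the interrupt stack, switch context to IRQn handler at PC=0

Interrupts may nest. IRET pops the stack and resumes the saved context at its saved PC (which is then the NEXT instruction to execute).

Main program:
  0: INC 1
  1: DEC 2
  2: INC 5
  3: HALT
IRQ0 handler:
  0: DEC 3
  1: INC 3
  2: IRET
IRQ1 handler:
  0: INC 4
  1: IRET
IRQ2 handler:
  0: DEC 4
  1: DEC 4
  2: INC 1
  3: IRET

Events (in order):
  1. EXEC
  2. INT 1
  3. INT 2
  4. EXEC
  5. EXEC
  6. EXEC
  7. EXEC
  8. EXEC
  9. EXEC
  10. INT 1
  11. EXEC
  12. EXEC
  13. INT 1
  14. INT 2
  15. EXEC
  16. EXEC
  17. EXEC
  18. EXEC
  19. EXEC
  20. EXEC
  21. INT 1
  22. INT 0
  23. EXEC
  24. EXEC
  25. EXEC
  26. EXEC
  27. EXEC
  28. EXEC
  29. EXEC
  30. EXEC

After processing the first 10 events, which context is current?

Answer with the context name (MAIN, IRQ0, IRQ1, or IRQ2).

Answer: IRQ1

Derivation:
Event 1 (EXEC): [MAIN] PC=0: INC 1 -> ACC=1
Event 2 (INT 1): INT 1 arrives: push (MAIN, PC=1), enter IRQ1 at PC=0 (depth now 1)
Event 3 (INT 2): INT 2 arrives: push (IRQ1, PC=0), enter IRQ2 at PC=0 (depth now 2)
Event 4 (EXEC): [IRQ2] PC=0: DEC 4 -> ACC=-3
Event 5 (EXEC): [IRQ2] PC=1: DEC 4 -> ACC=-7
Event 6 (EXEC): [IRQ2] PC=2: INC 1 -> ACC=-6
Event 7 (EXEC): [IRQ2] PC=3: IRET -> resume IRQ1 at PC=0 (depth now 1)
Event 8 (EXEC): [IRQ1] PC=0: INC 4 -> ACC=-2
Event 9 (EXEC): [IRQ1] PC=1: IRET -> resume MAIN at PC=1 (depth now 0)
Event 10 (INT 1): INT 1 arrives: push (MAIN, PC=1), enter IRQ1 at PC=0 (depth now 1)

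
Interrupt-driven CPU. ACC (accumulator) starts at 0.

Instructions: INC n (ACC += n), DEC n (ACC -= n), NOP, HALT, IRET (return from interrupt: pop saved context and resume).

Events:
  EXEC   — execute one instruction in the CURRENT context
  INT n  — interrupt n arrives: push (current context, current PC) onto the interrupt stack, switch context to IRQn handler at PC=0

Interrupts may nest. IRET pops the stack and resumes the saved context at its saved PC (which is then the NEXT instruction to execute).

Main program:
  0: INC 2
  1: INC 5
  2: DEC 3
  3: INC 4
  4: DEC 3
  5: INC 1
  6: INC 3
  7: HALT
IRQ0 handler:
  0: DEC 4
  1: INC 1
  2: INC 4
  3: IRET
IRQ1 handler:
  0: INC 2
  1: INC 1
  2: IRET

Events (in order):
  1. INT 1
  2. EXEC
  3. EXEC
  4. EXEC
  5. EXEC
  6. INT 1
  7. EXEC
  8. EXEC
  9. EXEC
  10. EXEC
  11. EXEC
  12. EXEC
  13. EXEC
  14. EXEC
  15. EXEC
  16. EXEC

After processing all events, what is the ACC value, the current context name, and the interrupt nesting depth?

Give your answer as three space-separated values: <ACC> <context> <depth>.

Event 1 (INT 1): INT 1 arrives: push (MAIN, PC=0), enter IRQ1 at PC=0 (depth now 1)
Event 2 (EXEC): [IRQ1] PC=0: INC 2 -> ACC=2
Event 3 (EXEC): [IRQ1] PC=1: INC 1 -> ACC=3
Event 4 (EXEC): [IRQ1] PC=2: IRET -> resume MAIN at PC=0 (depth now 0)
Event 5 (EXEC): [MAIN] PC=0: INC 2 -> ACC=5
Event 6 (INT 1): INT 1 arrives: push (MAIN, PC=1), enter IRQ1 at PC=0 (depth now 1)
Event 7 (EXEC): [IRQ1] PC=0: INC 2 -> ACC=7
Event 8 (EXEC): [IRQ1] PC=1: INC 1 -> ACC=8
Event 9 (EXEC): [IRQ1] PC=2: IRET -> resume MAIN at PC=1 (depth now 0)
Event 10 (EXEC): [MAIN] PC=1: INC 5 -> ACC=13
Event 11 (EXEC): [MAIN] PC=2: DEC 3 -> ACC=10
Event 12 (EXEC): [MAIN] PC=3: INC 4 -> ACC=14
Event 13 (EXEC): [MAIN] PC=4: DEC 3 -> ACC=11
Event 14 (EXEC): [MAIN] PC=5: INC 1 -> ACC=12
Event 15 (EXEC): [MAIN] PC=6: INC 3 -> ACC=15
Event 16 (EXEC): [MAIN] PC=7: HALT

Answer: 15 MAIN 0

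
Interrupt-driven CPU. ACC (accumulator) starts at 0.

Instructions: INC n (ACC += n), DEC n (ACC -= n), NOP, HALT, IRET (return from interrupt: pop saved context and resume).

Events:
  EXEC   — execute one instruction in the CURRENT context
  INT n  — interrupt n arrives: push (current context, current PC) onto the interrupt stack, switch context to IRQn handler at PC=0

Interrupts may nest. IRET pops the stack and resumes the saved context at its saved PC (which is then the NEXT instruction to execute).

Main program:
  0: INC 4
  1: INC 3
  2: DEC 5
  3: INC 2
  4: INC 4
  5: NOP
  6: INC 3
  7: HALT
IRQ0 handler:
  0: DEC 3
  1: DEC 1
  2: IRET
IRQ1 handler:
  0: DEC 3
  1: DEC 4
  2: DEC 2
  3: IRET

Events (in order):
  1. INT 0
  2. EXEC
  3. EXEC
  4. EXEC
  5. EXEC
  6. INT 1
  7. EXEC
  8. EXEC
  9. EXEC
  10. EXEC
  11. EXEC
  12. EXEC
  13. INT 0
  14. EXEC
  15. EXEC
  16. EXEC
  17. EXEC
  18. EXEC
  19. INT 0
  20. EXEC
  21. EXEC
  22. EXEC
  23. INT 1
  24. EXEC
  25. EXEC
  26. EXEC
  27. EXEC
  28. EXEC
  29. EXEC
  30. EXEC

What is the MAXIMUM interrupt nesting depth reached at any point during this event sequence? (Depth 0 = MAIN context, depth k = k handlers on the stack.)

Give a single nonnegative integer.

Event 1 (INT 0): INT 0 arrives: push (MAIN, PC=0), enter IRQ0 at PC=0 (depth now 1) [depth=1]
Event 2 (EXEC): [IRQ0] PC=0: DEC 3 -> ACC=-3 [depth=1]
Event 3 (EXEC): [IRQ0] PC=1: DEC 1 -> ACC=-4 [depth=1]
Event 4 (EXEC): [IRQ0] PC=2: IRET -> resume MAIN at PC=0 (depth now 0) [depth=0]
Event 5 (EXEC): [MAIN] PC=0: INC 4 -> ACC=0 [depth=0]
Event 6 (INT 1): INT 1 arrives: push (MAIN, PC=1), enter IRQ1 at PC=0 (depth now 1) [depth=1]
Event 7 (EXEC): [IRQ1] PC=0: DEC 3 -> ACC=-3 [depth=1]
Event 8 (EXEC): [IRQ1] PC=1: DEC 4 -> ACC=-7 [depth=1]
Event 9 (EXEC): [IRQ1] PC=2: DEC 2 -> ACC=-9 [depth=1]
Event 10 (EXEC): [IRQ1] PC=3: IRET -> resume MAIN at PC=1 (depth now 0) [depth=0]
Event 11 (EXEC): [MAIN] PC=1: INC 3 -> ACC=-6 [depth=0]
Event 12 (EXEC): [MAIN] PC=2: DEC 5 -> ACC=-11 [depth=0]
Event 13 (INT 0): INT 0 arrives: push (MAIN, PC=3), enter IRQ0 at PC=0 (depth now 1) [depth=1]
Event 14 (EXEC): [IRQ0] PC=0: DEC 3 -> ACC=-14 [depth=1]
Event 15 (EXEC): [IRQ0] PC=1: DEC 1 -> ACC=-15 [depth=1]
Event 16 (EXEC): [IRQ0] PC=2: IRET -> resume MAIN at PC=3 (depth now 0) [depth=0]
Event 17 (EXEC): [MAIN] PC=3: INC 2 -> ACC=-13 [depth=0]
Event 18 (EXEC): [MAIN] PC=4: INC 4 -> ACC=-9 [depth=0]
Event 19 (INT 0): INT 0 arrives: push (MAIN, PC=5), enter IRQ0 at PC=0 (depth now 1) [depth=1]
Event 20 (EXEC): [IRQ0] PC=0: DEC 3 -> ACC=-12 [depth=1]
Event 21 (EXEC): [IRQ0] PC=1: DEC 1 -> ACC=-13 [depth=1]
Event 22 (EXEC): [IRQ0] PC=2: IRET -> resume MAIN at PC=5 (depth now 0) [depth=0]
Event 23 (INT 1): INT 1 arrives: push (MAIN, PC=5), enter IRQ1 at PC=0 (depth now 1) [depth=1]
Event 24 (EXEC): [IRQ1] PC=0: DEC 3 -> ACC=-16 [depth=1]
Event 25 (EXEC): [IRQ1] PC=1: DEC 4 -> ACC=-20 [depth=1]
Event 26 (EXEC): [IRQ1] PC=2: DEC 2 -> ACC=-22 [depth=1]
Event 27 (EXEC): [IRQ1] PC=3: IRET -> resume MAIN at PC=5 (depth now 0) [depth=0]
Event 28 (EXEC): [MAIN] PC=5: NOP [depth=0]
Event 29 (EXEC): [MAIN] PC=6: INC 3 -> ACC=-19 [depth=0]
Event 30 (EXEC): [MAIN] PC=7: HALT [depth=0]
Max depth observed: 1

Answer: 1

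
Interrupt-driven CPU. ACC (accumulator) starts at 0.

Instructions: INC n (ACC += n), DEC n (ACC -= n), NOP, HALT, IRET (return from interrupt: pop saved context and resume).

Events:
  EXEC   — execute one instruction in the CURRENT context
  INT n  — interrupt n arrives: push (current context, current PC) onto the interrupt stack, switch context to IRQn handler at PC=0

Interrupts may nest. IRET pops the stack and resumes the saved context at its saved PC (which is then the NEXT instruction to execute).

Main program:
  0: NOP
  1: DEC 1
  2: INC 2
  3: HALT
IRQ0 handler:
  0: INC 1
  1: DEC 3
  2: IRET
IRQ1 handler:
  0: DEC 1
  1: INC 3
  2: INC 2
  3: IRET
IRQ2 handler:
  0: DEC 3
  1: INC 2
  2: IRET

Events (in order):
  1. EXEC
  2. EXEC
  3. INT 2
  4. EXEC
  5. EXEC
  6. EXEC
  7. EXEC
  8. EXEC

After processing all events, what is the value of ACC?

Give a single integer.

Event 1 (EXEC): [MAIN] PC=0: NOP
Event 2 (EXEC): [MAIN] PC=1: DEC 1 -> ACC=-1
Event 3 (INT 2): INT 2 arrives: push (MAIN, PC=2), enter IRQ2 at PC=0 (depth now 1)
Event 4 (EXEC): [IRQ2] PC=0: DEC 3 -> ACC=-4
Event 5 (EXEC): [IRQ2] PC=1: INC 2 -> ACC=-2
Event 6 (EXEC): [IRQ2] PC=2: IRET -> resume MAIN at PC=2 (depth now 0)
Event 7 (EXEC): [MAIN] PC=2: INC 2 -> ACC=0
Event 8 (EXEC): [MAIN] PC=3: HALT

Answer: 0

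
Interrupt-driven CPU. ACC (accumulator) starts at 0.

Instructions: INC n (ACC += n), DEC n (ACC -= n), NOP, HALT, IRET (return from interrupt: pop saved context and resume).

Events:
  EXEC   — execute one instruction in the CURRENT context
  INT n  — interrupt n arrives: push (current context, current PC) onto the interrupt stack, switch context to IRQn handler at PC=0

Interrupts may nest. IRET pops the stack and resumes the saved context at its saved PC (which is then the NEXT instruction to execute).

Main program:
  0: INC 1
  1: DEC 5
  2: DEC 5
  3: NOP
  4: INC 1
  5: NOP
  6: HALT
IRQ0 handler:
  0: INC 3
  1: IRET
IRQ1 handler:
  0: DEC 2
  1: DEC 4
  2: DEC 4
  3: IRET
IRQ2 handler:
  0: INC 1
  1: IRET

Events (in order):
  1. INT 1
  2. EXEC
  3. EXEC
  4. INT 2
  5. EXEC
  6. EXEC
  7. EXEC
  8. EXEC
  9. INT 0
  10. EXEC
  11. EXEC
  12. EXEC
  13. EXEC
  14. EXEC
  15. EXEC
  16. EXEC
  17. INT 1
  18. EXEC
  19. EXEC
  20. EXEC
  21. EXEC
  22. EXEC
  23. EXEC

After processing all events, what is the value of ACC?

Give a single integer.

Event 1 (INT 1): INT 1 arrives: push (MAIN, PC=0), enter IRQ1 at PC=0 (depth now 1)
Event 2 (EXEC): [IRQ1] PC=0: DEC 2 -> ACC=-2
Event 3 (EXEC): [IRQ1] PC=1: DEC 4 -> ACC=-6
Event 4 (INT 2): INT 2 arrives: push (IRQ1, PC=2), enter IRQ2 at PC=0 (depth now 2)
Event 5 (EXEC): [IRQ2] PC=0: INC 1 -> ACC=-5
Event 6 (EXEC): [IRQ2] PC=1: IRET -> resume IRQ1 at PC=2 (depth now 1)
Event 7 (EXEC): [IRQ1] PC=2: DEC 4 -> ACC=-9
Event 8 (EXEC): [IRQ1] PC=3: IRET -> resume MAIN at PC=0 (depth now 0)
Event 9 (INT 0): INT 0 arrives: push (MAIN, PC=0), enter IRQ0 at PC=0 (depth now 1)
Event 10 (EXEC): [IRQ0] PC=0: INC 3 -> ACC=-6
Event 11 (EXEC): [IRQ0] PC=1: IRET -> resume MAIN at PC=0 (depth now 0)
Event 12 (EXEC): [MAIN] PC=0: INC 1 -> ACC=-5
Event 13 (EXEC): [MAIN] PC=1: DEC 5 -> ACC=-10
Event 14 (EXEC): [MAIN] PC=2: DEC 5 -> ACC=-15
Event 15 (EXEC): [MAIN] PC=3: NOP
Event 16 (EXEC): [MAIN] PC=4: INC 1 -> ACC=-14
Event 17 (INT 1): INT 1 arrives: push (MAIN, PC=5), enter IRQ1 at PC=0 (depth now 1)
Event 18 (EXEC): [IRQ1] PC=0: DEC 2 -> ACC=-16
Event 19 (EXEC): [IRQ1] PC=1: DEC 4 -> ACC=-20
Event 20 (EXEC): [IRQ1] PC=2: DEC 4 -> ACC=-24
Event 21 (EXEC): [IRQ1] PC=3: IRET -> resume MAIN at PC=5 (depth now 0)
Event 22 (EXEC): [MAIN] PC=5: NOP
Event 23 (EXEC): [MAIN] PC=6: HALT

Answer: -24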